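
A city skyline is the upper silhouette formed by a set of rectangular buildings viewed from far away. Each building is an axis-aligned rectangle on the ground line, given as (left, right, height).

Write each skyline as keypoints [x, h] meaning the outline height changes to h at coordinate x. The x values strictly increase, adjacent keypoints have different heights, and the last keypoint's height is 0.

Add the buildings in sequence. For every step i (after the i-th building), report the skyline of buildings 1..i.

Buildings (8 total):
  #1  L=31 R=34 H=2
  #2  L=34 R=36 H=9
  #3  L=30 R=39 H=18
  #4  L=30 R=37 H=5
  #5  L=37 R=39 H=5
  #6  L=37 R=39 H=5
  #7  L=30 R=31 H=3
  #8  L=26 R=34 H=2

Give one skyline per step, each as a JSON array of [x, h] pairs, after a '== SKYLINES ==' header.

== SKYLINES ==
[[31,2],[34,0]]
[[31,2],[34,9],[36,0]]
[[30,18],[39,0]]
[[30,18],[39,0]]
[[30,18],[39,0]]
[[30,18],[39,0]]
[[30,18],[39,0]]
[[26,2],[30,18],[39,0]]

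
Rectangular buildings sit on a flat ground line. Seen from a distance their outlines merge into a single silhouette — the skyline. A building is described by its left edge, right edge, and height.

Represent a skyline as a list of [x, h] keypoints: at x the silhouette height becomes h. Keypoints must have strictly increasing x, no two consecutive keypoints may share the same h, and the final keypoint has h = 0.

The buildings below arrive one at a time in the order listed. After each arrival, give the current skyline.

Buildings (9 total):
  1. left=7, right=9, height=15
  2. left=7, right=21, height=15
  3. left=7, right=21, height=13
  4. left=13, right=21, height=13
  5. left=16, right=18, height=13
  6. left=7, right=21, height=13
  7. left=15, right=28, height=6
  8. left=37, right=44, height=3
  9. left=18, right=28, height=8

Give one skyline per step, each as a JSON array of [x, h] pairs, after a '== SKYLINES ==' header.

== SKYLINES ==
[[7,15],[9,0]]
[[7,15],[21,0]]
[[7,15],[21,0]]
[[7,15],[21,0]]
[[7,15],[21,0]]
[[7,15],[21,0]]
[[7,15],[21,6],[28,0]]
[[7,15],[21,6],[28,0],[37,3],[44,0]]
[[7,15],[21,8],[28,0],[37,3],[44,0]]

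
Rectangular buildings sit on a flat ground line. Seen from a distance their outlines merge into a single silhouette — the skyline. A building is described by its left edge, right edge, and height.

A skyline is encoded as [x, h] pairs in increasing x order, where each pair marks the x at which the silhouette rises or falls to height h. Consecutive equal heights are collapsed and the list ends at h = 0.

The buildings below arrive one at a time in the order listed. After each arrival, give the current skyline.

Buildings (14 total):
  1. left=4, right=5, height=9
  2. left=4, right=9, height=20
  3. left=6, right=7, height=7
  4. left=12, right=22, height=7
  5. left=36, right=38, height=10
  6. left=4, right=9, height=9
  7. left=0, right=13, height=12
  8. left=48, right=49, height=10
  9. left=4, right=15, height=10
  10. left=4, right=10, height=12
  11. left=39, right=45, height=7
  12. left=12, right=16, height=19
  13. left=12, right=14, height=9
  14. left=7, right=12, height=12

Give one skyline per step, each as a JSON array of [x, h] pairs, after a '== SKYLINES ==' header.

== SKYLINES ==
[[4,9],[5,0]]
[[4,20],[9,0]]
[[4,20],[9,0]]
[[4,20],[9,0],[12,7],[22,0]]
[[4,20],[9,0],[12,7],[22,0],[36,10],[38,0]]
[[4,20],[9,0],[12,7],[22,0],[36,10],[38,0]]
[[0,12],[4,20],[9,12],[13,7],[22,0],[36,10],[38,0]]
[[0,12],[4,20],[9,12],[13,7],[22,0],[36,10],[38,0],[48,10],[49,0]]
[[0,12],[4,20],[9,12],[13,10],[15,7],[22,0],[36,10],[38,0],[48,10],[49,0]]
[[0,12],[4,20],[9,12],[13,10],[15,7],[22,0],[36,10],[38,0],[48,10],[49,0]]
[[0,12],[4,20],[9,12],[13,10],[15,7],[22,0],[36,10],[38,0],[39,7],[45,0],[48,10],[49,0]]
[[0,12],[4,20],[9,12],[12,19],[16,7],[22,0],[36,10],[38,0],[39,7],[45,0],[48,10],[49,0]]
[[0,12],[4,20],[9,12],[12,19],[16,7],[22,0],[36,10],[38,0],[39,7],[45,0],[48,10],[49,0]]
[[0,12],[4,20],[9,12],[12,19],[16,7],[22,0],[36,10],[38,0],[39,7],[45,0],[48,10],[49,0]]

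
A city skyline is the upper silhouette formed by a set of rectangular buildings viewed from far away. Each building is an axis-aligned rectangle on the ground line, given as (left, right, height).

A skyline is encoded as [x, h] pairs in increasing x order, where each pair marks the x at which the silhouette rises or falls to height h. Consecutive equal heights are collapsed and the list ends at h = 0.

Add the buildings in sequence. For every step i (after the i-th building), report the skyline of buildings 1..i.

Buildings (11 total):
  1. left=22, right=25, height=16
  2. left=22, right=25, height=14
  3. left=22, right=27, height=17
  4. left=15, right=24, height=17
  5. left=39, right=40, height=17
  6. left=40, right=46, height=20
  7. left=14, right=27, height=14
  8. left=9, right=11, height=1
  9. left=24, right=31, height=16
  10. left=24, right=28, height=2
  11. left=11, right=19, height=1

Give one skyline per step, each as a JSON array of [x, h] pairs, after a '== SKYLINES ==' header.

== SKYLINES ==
[[22,16],[25,0]]
[[22,16],[25,0]]
[[22,17],[27,0]]
[[15,17],[27,0]]
[[15,17],[27,0],[39,17],[40,0]]
[[15,17],[27,0],[39,17],[40,20],[46,0]]
[[14,14],[15,17],[27,0],[39,17],[40,20],[46,0]]
[[9,1],[11,0],[14,14],[15,17],[27,0],[39,17],[40,20],[46,0]]
[[9,1],[11,0],[14,14],[15,17],[27,16],[31,0],[39,17],[40,20],[46,0]]
[[9,1],[11,0],[14,14],[15,17],[27,16],[31,0],[39,17],[40,20],[46,0]]
[[9,1],[14,14],[15,17],[27,16],[31,0],[39,17],[40,20],[46,0]]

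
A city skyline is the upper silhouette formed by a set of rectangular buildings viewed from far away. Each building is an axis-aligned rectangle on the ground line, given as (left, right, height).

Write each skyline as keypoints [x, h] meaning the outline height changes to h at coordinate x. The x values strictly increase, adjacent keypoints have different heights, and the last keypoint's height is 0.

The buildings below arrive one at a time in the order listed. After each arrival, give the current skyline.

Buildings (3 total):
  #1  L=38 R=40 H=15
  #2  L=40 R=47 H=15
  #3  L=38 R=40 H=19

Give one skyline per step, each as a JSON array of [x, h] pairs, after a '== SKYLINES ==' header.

== SKYLINES ==
[[38,15],[40,0]]
[[38,15],[47,0]]
[[38,19],[40,15],[47,0]]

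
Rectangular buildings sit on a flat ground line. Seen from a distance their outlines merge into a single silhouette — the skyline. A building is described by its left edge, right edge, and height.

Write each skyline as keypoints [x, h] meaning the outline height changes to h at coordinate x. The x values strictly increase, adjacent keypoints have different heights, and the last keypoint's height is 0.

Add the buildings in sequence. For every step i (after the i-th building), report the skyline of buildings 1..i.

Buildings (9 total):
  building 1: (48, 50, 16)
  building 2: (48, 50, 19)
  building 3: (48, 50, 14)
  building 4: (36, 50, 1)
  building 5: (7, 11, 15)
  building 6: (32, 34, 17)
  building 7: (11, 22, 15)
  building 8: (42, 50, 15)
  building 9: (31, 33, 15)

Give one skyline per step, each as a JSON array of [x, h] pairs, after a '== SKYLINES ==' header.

== SKYLINES ==
[[48,16],[50,0]]
[[48,19],[50,0]]
[[48,19],[50,0]]
[[36,1],[48,19],[50,0]]
[[7,15],[11,0],[36,1],[48,19],[50,0]]
[[7,15],[11,0],[32,17],[34,0],[36,1],[48,19],[50,0]]
[[7,15],[22,0],[32,17],[34,0],[36,1],[48,19],[50,0]]
[[7,15],[22,0],[32,17],[34,0],[36,1],[42,15],[48,19],[50,0]]
[[7,15],[22,0],[31,15],[32,17],[34,0],[36,1],[42,15],[48,19],[50,0]]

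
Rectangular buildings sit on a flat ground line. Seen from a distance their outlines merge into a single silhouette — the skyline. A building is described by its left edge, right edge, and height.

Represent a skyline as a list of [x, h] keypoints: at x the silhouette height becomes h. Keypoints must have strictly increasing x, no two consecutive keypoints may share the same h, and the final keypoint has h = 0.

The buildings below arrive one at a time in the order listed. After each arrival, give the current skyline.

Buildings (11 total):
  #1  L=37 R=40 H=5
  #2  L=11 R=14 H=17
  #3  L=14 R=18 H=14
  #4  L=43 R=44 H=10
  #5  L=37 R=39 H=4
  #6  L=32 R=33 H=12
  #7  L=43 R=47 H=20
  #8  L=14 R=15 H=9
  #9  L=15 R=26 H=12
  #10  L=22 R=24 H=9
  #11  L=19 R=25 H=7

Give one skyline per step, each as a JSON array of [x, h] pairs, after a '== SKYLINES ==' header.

== SKYLINES ==
[[37,5],[40,0]]
[[11,17],[14,0],[37,5],[40,0]]
[[11,17],[14,14],[18,0],[37,5],[40,0]]
[[11,17],[14,14],[18,0],[37,5],[40,0],[43,10],[44,0]]
[[11,17],[14,14],[18,0],[37,5],[40,0],[43,10],[44,0]]
[[11,17],[14,14],[18,0],[32,12],[33,0],[37,5],[40,0],[43,10],[44,0]]
[[11,17],[14,14],[18,0],[32,12],[33,0],[37,5],[40,0],[43,20],[47,0]]
[[11,17],[14,14],[18,0],[32,12],[33,0],[37,5],[40,0],[43,20],[47,0]]
[[11,17],[14,14],[18,12],[26,0],[32,12],[33,0],[37,5],[40,0],[43,20],[47,0]]
[[11,17],[14,14],[18,12],[26,0],[32,12],[33,0],[37,5],[40,0],[43,20],[47,0]]
[[11,17],[14,14],[18,12],[26,0],[32,12],[33,0],[37,5],[40,0],[43,20],[47,0]]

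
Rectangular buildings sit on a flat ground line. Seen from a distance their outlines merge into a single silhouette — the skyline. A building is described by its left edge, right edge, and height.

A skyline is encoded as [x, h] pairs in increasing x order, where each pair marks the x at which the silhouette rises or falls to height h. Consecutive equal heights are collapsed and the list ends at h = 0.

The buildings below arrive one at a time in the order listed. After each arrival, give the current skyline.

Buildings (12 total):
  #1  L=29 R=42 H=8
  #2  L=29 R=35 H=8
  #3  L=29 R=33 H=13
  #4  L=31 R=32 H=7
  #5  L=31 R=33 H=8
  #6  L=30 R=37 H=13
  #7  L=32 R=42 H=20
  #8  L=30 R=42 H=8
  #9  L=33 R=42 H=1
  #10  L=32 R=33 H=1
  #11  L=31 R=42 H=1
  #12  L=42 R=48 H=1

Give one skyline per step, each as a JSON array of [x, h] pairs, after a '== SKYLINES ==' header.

== SKYLINES ==
[[29,8],[42,0]]
[[29,8],[42,0]]
[[29,13],[33,8],[42,0]]
[[29,13],[33,8],[42,0]]
[[29,13],[33,8],[42,0]]
[[29,13],[37,8],[42,0]]
[[29,13],[32,20],[42,0]]
[[29,13],[32,20],[42,0]]
[[29,13],[32,20],[42,0]]
[[29,13],[32,20],[42,0]]
[[29,13],[32,20],[42,0]]
[[29,13],[32,20],[42,1],[48,0]]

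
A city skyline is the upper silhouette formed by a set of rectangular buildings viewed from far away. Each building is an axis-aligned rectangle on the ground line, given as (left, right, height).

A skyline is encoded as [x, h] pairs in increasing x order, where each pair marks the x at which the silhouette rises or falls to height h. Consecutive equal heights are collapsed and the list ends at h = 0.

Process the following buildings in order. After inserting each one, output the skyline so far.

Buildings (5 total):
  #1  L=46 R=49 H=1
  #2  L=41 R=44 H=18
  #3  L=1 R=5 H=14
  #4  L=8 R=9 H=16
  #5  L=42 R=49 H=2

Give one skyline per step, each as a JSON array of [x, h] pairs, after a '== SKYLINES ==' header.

== SKYLINES ==
[[46,1],[49,0]]
[[41,18],[44,0],[46,1],[49,0]]
[[1,14],[5,0],[41,18],[44,0],[46,1],[49,0]]
[[1,14],[5,0],[8,16],[9,0],[41,18],[44,0],[46,1],[49,0]]
[[1,14],[5,0],[8,16],[9,0],[41,18],[44,2],[49,0]]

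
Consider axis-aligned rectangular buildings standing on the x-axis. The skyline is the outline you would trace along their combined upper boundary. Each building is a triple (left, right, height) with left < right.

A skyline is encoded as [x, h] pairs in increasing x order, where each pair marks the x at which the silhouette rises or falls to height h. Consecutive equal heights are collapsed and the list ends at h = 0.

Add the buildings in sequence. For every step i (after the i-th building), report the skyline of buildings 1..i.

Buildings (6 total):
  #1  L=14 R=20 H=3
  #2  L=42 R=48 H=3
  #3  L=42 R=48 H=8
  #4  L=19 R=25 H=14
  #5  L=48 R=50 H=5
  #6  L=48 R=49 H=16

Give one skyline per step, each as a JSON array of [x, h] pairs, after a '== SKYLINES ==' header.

== SKYLINES ==
[[14,3],[20,0]]
[[14,3],[20,0],[42,3],[48,0]]
[[14,3],[20,0],[42,8],[48,0]]
[[14,3],[19,14],[25,0],[42,8],[48,0]]
[[14,3],[19,14],[25,0],[42,8],[48,5],[50,0]]
[[14,3],[19,14],[25,0],[42,8],[48,16],[49,5],[50,0]]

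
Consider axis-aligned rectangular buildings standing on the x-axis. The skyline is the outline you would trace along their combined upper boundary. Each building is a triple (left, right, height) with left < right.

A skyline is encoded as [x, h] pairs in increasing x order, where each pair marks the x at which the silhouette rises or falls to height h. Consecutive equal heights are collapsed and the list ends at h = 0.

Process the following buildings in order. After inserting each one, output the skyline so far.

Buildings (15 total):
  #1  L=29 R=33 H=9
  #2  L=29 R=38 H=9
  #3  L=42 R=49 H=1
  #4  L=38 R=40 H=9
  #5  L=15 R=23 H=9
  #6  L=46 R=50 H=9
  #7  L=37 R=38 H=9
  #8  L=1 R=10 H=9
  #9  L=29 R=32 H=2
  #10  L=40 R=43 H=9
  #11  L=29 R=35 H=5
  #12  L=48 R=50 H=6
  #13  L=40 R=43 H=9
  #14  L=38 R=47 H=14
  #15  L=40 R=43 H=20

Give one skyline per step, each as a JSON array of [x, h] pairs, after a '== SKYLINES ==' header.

== SKYLINES ==
[[29,9],[33,0]]
[[29,9],[38,0]]
[[29,9],[38,0],[42,1],[49,0]]
[[29,9],[40,0],[42,1],[49,0]]
[[15,9],[23,0],[29,9],[40,0],[42,1],[49,0]]
[[15,9],[23,0],[29,9],[40,0],[42,1],[46,9],[50,0]]
[[15,9],[23,0],[29,9],[40,0],[42,1],[46,9],[50,0]]
[[1,9],[10,0],[15,9],[23,0],[29,9],[40,0],[42,1],[46,9],[50,0]]
[[1,9],[10,0],[15,9],[23,0],[29,9],[40,0],[42,1],[46,9],[50,0]]
[[1,9],[10,0],[15,9],[23,0],[29,9],[43,1],[46,9],[50,0]]
[[1,9],[10,0],[15,9],[23,0],[29,9],[43,1],[46,9],[50,0]]
[[1,9],[10,0],[15,9],[23,0],[29,9],[43,1],[46,9],[50,0]]
[[1,9],[10,0],[15,9],[23,0],[29,9],[43,1],[46,9],[50,0]]
[[1,9],[10,0],[15,9],[23,0],[29,9],[38,14],[47,9],[50,0]]
[[1,9],[10,0],[15,9],[23,0],[29,9],[38,14],[40,20],[43,14],[47,9],[50,0]]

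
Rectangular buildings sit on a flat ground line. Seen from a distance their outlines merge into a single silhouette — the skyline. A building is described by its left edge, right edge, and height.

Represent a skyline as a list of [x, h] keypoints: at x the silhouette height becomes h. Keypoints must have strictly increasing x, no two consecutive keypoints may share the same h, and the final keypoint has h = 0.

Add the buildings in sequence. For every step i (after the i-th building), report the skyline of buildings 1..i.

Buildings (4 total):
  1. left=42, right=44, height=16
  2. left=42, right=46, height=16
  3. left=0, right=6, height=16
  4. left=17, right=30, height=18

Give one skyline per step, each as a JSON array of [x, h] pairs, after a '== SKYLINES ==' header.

== SKYLINES ==
[[42,16],[44,0]]
[[42,16],[46,0]]
[[0,16],[6,0],[42,16],[46,0]]
[[0,16],[6,0],[17,18],[30,0],[42,16],[46,0]]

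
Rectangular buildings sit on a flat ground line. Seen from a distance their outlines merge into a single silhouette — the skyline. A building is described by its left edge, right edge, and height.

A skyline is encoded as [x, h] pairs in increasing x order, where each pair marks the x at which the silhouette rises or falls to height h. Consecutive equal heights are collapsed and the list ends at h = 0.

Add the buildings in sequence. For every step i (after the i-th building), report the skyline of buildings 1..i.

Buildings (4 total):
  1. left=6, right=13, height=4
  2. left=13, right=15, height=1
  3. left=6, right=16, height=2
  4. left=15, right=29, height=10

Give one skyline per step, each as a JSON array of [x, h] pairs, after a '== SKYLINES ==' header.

== SKYLINES ==
[[6,4],[13,0]]
[[6,4],[13,1],[15,0]]
[[6,4],[13,2],[16,0]]
[[6,4],[13,2],[15,10],[29,0]]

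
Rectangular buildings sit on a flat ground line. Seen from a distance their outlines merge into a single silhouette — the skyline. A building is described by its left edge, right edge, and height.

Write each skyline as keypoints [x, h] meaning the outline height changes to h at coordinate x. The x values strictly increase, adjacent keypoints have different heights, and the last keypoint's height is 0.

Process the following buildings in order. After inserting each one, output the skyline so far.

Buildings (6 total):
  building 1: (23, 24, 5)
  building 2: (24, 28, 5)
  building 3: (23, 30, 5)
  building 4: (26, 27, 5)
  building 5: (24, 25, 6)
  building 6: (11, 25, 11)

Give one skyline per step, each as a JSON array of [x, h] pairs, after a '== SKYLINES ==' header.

== SKYLINES ==
[[23,5],[24,0]]
[[23,5],[28,0]]
[[23,5],[30,0]]
[[23,5],[30,0]]
[[23,5],[24,6],[25,5],[30,0]]
[[11,11],[25,5],[30,0]]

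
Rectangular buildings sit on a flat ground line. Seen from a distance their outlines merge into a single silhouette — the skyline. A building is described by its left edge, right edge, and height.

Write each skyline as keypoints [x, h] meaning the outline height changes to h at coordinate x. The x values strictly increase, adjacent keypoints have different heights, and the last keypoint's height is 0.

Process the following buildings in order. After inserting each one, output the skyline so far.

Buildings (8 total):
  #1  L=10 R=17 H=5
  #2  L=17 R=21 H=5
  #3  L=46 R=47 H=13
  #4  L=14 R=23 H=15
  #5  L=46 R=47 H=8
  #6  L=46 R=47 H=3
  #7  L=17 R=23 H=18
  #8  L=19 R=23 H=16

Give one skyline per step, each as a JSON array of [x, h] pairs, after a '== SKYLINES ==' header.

== SKYLINES ==
[[10,5],[17,0]]
[[10,5],[21,0]]
[[10,5],[21,0],[46,13],[47,0]]
[[10,5],[14,15],[23,0],[46,13],[47,0]]
[[10,5],[14,15],[23,0],[46,13],[47,0]]
[[10,5],[14,15],[23,0],[46,13],[47,0]]
[[10,5],[14,15],[17,18],[23,0],[46,13],[47,0]]
[[10,5],[14,15],[17,18],[23,0],[46,13],[47,0]]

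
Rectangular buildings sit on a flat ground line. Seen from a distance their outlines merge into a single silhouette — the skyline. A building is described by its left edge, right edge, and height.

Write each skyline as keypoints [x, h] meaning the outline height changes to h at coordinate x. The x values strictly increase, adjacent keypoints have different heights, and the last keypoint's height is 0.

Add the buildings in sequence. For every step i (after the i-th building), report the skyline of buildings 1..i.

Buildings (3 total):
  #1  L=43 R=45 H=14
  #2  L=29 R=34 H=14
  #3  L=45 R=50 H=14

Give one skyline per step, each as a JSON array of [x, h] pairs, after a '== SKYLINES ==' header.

== SKYLINES ==
[[43,14],[45,0]]
[[29,14],[34,0],[43,14],[45,0]]
[[29,14],[34,0],[43,14],[50,0]]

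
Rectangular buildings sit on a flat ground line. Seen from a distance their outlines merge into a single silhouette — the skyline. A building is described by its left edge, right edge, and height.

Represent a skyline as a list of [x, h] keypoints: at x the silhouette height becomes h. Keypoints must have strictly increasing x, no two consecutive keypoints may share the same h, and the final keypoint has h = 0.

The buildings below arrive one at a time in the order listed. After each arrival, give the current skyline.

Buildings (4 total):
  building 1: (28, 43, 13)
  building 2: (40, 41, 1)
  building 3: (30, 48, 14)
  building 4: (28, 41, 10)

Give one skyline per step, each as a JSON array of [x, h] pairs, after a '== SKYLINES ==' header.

== SKYLINES ==
[[28,13],[43,0]]
[[28,13],[43,0]]
[[28,13],[30,14],[48,0]]
[[28,13],[30,14],[48,0]]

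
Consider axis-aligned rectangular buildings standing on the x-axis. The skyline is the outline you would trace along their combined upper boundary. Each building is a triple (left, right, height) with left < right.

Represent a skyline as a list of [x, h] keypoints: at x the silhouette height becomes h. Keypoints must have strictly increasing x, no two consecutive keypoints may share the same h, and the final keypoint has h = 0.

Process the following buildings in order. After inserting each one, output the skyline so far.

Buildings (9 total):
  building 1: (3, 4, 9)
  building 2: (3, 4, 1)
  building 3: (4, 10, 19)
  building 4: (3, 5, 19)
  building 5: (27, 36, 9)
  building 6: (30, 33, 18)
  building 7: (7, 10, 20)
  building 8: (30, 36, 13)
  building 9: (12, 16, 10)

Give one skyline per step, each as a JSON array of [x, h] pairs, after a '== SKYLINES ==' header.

== SKYLINES ==
[[3,9],[4,0]]
[[3,9],[4,0]]
[[3,9],[4,19],[10,0]]
[[3,19],[10,0]]
[[3,19],[10,0],[27,9],[36,0]]
[[3,19],[10,0],[27,9],[30,18],[33,9],[36,0]]
[[3,19],[7,20],[10,0],[27,9],[30,18],[33,9],[36,0]]
[[3,19],[7,20],[10,0],[27,9],[30,18],[33,13],[36,0]]
[[3,19],[7,20],[10,0],[12,10],[16,0],[27,9],[30,18],[33,13],[36,0]]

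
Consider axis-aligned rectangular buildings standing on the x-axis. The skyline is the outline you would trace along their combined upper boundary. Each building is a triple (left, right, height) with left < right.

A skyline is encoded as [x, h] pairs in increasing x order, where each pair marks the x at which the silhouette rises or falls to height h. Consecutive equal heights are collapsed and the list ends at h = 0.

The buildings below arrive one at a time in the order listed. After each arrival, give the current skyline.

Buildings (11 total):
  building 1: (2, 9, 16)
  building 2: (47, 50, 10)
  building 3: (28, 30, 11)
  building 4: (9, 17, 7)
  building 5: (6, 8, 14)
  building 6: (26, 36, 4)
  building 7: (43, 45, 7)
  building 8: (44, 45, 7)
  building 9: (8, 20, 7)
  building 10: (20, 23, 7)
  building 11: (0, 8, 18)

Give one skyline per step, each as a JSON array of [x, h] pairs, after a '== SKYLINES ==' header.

== SKYLINES ==
[[2,16],[9,0]]
[[2,16],[9,0],[47,10],[50,0]]
[[2,16],[9,0],[28,11],[30,0],[47,10],[50,0]]
[[2,16],[9,7],[17,0],[28,11],[30,0],[47,10],[50,0]]
[[2,16],[9,7],[17,0],[28,11],[30,0],[47,10],[50,0]]
[[2,16],[9,7],[17,0],[26,4],[28,11],[30,4],[36,0],[47,10],[50,0]]
[[2,16],[9,7],[17,0],[26,4],[28,11],[30,4],[36,0],[43,7],[45,0],[47,10],[50,0]]
[[2,16],[9,7],[17,0],[26,4],[28,11],[30,4],[36,0],[43,7],[45,0],[47,10],[50,0]]
[[2,16],[9,7],[20,0],[26,4],[28,11],[30,4],[36,0],[43,7],[45,0],[47,10],[50,0]]
[[2,16],[9,7],[23,0],[26,4],[28,11],[30,4],[36,0],[43,7],[45,0],[47,10],[50,0]]
[[0,18],[8,16],[9,7],[23,0],[26,4],[28,11],[30,4],[36,0],[43,7],[45,0],[47,10],[50,0]]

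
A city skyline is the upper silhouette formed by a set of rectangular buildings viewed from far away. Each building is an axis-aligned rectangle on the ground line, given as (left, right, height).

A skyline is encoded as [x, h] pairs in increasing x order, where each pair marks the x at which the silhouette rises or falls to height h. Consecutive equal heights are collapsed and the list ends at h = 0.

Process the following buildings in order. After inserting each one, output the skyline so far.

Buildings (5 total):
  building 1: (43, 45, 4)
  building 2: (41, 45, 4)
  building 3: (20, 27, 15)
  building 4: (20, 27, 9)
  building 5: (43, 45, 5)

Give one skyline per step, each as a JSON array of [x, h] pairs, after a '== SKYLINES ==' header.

== SKYLINES ==
[[43,4],[45,0]]
[[41,4],[45,0]]
[[20,15],[27,0],[41,4],[45,0]]
[[20,15],[27,0],[41,4],[45,0]]
[[20,15],[27,0],[41,4],[43,5],[45,0]]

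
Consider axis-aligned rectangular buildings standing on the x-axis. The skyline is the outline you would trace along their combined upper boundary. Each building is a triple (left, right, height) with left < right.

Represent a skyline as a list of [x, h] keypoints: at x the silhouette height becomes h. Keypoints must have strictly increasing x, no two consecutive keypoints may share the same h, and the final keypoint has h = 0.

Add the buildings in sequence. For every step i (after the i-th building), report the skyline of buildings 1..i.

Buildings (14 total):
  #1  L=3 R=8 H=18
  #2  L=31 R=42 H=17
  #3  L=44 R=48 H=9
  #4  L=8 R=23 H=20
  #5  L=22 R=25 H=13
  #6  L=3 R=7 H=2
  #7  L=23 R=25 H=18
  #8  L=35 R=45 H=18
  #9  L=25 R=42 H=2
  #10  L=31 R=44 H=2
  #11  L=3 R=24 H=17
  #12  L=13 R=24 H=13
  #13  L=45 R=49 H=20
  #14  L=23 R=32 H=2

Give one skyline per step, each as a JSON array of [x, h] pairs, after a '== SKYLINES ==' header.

== SKYLINES ==
[[3,18],[8,0]]
[[3,18],[8,0],[31,17],[42,0]]
[[3,18],[8,0],[31,17],[42,0],[44,9],[48,0]]
[[3,18],[8,20],[23,0],[31,17],[42,0],[44,9],[48,0]]
[[3,18],[8,20],[23,13],[25,0],[31,17],[42,0],[44,9],[48,0]]
[[3,18],[8,20],[23,13],[25,0],[31,17],[42,0],[44,9],[48,0]]
[[3,18],[8,20],[23,18],[25,0],[31,17],[42,0],[44,9],[48,0]]
[[3,18],[8,20],[23,18],[25,0],[31,17],[35,18],[45,9],[48,0]]
[[3,18],[8,20],[23,18],[25,2],[31,17],[35,18],[45,9],[48,0]]
[[3,18],[8,20],[23,18],[25,2],[31,17],[35,18],[45,9],[48,0]]
[[3,18],[8,20],[23,18],[25,2],[31,17],[35,18],[45,9],[48,0]]
[[3,18],[8,20],[23,18],[25,2],[31,17],[35,18],[45,9],[48,0]]
[[3,18],[8,20],[23,18],[25,2],[31,17],[35,18],[45,20],[49,0]]
[[3,18],[8,20],[23,18],[25,2],[31,17],[35,18],[45,20],[49,0]]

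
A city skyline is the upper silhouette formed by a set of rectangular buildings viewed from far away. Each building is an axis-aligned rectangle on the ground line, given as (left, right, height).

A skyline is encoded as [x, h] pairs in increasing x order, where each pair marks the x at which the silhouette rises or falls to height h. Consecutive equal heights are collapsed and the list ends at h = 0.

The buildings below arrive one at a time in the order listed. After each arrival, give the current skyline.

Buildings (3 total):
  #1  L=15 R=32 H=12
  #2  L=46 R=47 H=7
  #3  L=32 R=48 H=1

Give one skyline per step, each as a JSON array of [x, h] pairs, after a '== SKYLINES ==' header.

== SKYLINES ==
[[15,12],[32,0]]
[[15,12],[32,0],[46,7],[47,0]]
[[15,12],[32,1],[46,7],[47,1],[48,0]]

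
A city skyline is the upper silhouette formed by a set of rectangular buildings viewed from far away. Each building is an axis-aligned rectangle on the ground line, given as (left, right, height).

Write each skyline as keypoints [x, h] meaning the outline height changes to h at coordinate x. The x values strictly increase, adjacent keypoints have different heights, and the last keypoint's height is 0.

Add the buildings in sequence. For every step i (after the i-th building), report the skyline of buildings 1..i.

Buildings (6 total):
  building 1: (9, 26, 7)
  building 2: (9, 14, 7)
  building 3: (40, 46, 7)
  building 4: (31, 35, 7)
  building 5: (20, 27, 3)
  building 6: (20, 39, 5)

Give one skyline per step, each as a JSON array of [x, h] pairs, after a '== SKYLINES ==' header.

== SKYLINES ==
[[9,7],[26,0]]
[[9,7],[26,0]]
[[9,7],[26,0],[40,7],[46,0]]
[[9,7],[26,0],[31,7],[35,0],[40,7],[46,0]]
[[9,7],[26,3],[27,0],[31,7],[35,0],[40,7],[46,0]]
[[9,7],[26,5],[31,7],[35,5],[39,0],[40,7],[46,0]]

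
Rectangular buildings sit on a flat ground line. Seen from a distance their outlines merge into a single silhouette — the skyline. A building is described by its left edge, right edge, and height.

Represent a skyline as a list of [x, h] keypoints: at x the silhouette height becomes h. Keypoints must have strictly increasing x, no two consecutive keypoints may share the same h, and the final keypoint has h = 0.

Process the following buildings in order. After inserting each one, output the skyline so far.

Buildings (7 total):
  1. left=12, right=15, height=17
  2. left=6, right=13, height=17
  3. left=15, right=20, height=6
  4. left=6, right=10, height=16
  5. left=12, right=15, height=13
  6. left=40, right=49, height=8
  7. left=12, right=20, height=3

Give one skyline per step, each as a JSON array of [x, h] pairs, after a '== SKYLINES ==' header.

== SKYLINES ==
[[12,17],[15,0]]
[[6,17],[15,0]]
[[6,17],[15,6],[20,0]]
[[6,17],[15,6],[20,0]]
[[6,17],[15,6],[20,0]]
[[6,17],[15,6],[20,0],[40,8],[49,0]]
[[6,17],[15,6],[20,0],[40,8],[49,0]]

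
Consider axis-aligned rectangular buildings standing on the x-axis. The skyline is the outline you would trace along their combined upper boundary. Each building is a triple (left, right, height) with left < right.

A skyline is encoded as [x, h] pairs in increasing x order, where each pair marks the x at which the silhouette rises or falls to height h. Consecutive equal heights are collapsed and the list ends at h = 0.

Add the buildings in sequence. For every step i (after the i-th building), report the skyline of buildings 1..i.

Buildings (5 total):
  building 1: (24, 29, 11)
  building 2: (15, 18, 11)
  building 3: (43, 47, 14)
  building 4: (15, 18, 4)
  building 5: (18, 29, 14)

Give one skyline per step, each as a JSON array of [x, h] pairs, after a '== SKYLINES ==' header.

== SKYLINES ==
[[24,11],[29,0]]
[[15,11],[18,0],[24,11],[29,0]]
[[15,11],[18,0],[24,11],[29,0],[43,14],[47,0]]
[[15,11],[18,0],[24,11],[29,0],[43,14],[47,0]]
[[15,11],[18,14],[29,0],[43,14],[47,0]]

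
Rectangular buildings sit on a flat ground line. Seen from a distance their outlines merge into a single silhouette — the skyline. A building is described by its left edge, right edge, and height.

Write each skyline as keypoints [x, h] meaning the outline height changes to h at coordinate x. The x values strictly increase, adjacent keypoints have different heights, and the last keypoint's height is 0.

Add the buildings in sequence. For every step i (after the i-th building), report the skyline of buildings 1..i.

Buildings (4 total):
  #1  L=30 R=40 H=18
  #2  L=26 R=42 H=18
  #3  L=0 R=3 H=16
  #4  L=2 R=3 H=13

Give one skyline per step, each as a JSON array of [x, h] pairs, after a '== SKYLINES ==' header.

== SKYLINES ==
[[30,18],[40,0]]
[[26,18],[42,0]]
[[0,16],[3,0],[26,18],[42,0]]
[[0,16],[3,0],[26,18],[42,0]]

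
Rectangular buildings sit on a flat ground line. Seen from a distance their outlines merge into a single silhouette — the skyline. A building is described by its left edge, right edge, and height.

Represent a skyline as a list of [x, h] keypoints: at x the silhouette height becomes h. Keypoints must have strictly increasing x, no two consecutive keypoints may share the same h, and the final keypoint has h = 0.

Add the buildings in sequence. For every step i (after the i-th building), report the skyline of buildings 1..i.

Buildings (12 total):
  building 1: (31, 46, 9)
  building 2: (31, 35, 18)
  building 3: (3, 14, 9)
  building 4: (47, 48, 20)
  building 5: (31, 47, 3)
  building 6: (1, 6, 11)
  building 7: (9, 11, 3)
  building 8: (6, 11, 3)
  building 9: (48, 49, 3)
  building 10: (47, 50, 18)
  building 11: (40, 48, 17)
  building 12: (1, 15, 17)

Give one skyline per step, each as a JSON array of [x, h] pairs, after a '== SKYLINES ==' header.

== SKYLINES ==
[[31,9],[46,0]]
[[31,18],[35,9],[46,0]]
[[3,9],[14,0],[31,18],[35,9],[46,0]]
[[3,9],[14,0],[31,18],[35,9],[46,0],[47,20],[48,0]]
[[3,9],[14,0],[31,18],[35,9],[46,3],[47,20],[48,0]]
[[1,11],[6,9],[14,0],[31,18],[35,9],[46,3],[47,20],[48,0]]
[[1,11],[6,9],[14,0],[31,18],[35,9],[46,3],[47,20],[48,0]]
[[1,11],[6,9],[14,0],[31,18],[35,9],[46,3],[47,20],[48,0]]
[[1,11],[6,9],[14,0],[31,18],[35,9],[46,3],[47,20],[48,3],[49,0]]
[[1,11],[6,9],[14,0],[31,18],[35,9],[46,3],[47,20],[48,18],[50,0]]
[[1,11],[6,9],[14,0],[31,18],[35,9],[40,17],[47,20],[48,18],[50,0]]
[[1,17],[15,0],[31,18],[35,9],[40,17],[47,20],[48,18],[50,0]]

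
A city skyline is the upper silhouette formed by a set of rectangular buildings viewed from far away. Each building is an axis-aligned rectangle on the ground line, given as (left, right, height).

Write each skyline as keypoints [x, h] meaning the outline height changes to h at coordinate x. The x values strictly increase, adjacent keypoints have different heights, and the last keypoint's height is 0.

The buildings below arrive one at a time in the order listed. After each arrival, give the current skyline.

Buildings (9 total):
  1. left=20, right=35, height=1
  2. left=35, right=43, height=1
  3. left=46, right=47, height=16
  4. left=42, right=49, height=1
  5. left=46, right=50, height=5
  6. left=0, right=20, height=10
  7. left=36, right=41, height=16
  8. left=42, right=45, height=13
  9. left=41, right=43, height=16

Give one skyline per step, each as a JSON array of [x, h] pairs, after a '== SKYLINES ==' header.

== SKYLINES ==
[[20,1],[35,0]]
[[20,1],[43,0]]
[[20,1],[43,0],[46,16],[47,0]]
[[20,1],[46,16],[47,1],[49,0]]
[[20,1],[46,16],[47,5],[50,0]]
[[0,10],[20,1],[46,16],[47,5],[50,0]]
[[0,10],[20,1],[36,16],[41,1],[46,16],[47,5],[50,0]]
[[0,10],[20,1],[36,16],[41,1],[42,13],[45,1],[46,16],[47,5],[50,0]]
[[0,10],[20,1],[36,16],[43,13],[45,1],[46,16],[47,5],[50,0]]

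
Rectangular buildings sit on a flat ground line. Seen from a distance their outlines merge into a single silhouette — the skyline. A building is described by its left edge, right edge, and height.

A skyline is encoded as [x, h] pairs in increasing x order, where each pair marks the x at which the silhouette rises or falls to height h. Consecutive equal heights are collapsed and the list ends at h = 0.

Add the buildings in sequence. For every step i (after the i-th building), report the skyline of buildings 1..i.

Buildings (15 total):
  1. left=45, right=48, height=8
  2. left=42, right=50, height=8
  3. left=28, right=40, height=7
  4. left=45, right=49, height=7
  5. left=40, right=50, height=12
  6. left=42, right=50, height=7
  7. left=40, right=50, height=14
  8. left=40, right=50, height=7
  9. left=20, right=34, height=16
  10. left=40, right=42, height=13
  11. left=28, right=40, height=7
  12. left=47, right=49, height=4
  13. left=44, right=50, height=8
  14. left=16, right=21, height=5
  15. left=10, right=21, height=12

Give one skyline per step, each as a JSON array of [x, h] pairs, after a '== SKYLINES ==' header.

== SKYLINES ==
[[45,8],[48,0]]
[[42,8],[50,0]]
[[28,7],[40,0],[42,8],[50,0]]
[[28,7],[40,0],[42,8],[50,0]]
[[28,7],[40,12],[50,0]]
[[28,7],[40,12],[50,0]]
[[28,7],[40,14],[50,0]]
[[28,7],[40,14],[50,0]]
[[20,16],[34,7],[40,14],[50,0]]
[[20,16],[34,7],[40,14],[50,0]]
[[20,16],[34,7],[40,14],[50,0]]
[[20,16],[34,7],[40,14],[50,0]]
[[20,16],[34,7],[40,14],[50,0]]
[[16,5],[20,16],[34,7],[40,14],[50,0]]
[[10,12],[20,16],[34,7],[40,14],[50,0]]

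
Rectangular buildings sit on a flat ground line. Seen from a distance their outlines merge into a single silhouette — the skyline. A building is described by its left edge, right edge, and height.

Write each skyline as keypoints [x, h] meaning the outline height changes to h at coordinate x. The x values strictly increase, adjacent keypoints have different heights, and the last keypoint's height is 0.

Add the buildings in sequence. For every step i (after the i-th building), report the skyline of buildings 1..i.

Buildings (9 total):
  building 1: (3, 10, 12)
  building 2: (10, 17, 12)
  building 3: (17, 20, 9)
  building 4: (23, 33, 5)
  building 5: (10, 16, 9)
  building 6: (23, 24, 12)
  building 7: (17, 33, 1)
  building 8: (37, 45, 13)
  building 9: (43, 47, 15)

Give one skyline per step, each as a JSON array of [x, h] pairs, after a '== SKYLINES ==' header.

== SKYLINES ==
[[3,12],[10,0]]
[[3,12],[17,0]]
[[3,12],[17,9],[20,0]]
[[3,12],[17,9],[20,0],[23,5],[33,0]]
[[3,12],[17,9],[20,0],[23,5],[33,0]]
[[3,12],[17,9],[20,0],[23,12],[24,5],[33,0]]
[[3,12],[17,9],[20,1],[23,12],[24,5],[33,0]]
[[3,12],[17,9],[20,1],[23,12],[24,5],[33,0],[37,13],[45,0]]
[[3,12],[17,9],[20,1],[23,12],[24,5],[33,0],[37,13],[43,15],[47,0]]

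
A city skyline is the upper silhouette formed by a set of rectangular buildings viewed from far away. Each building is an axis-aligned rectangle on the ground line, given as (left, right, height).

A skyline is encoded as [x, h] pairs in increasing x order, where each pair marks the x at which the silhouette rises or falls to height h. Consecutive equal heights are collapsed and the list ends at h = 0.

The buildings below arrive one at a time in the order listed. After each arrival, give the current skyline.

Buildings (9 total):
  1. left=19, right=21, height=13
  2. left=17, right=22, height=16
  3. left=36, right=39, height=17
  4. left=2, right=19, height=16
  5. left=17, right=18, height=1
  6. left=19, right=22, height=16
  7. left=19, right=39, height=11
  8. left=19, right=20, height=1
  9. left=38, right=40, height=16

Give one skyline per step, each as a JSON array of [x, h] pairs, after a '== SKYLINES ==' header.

== SKYLINES ==
[[19,13],[21,0]]
[[17,16],[22,0]]
[[17,16],[22,0],[36,17],[39,0]]
[[2,16],[22,0],[36,17],[39,0]]
[[2,16],[22,0],[36,17],[39,0]]
[[2,16],[22,0],[36,17],[39,0]]
[[2,16],[22,11],[36,17],[39,0]]
[[2,16],[22,11],[36,17],[39,0]]
[[2,16],[22,11],[36,17],[39,16],[40,0]]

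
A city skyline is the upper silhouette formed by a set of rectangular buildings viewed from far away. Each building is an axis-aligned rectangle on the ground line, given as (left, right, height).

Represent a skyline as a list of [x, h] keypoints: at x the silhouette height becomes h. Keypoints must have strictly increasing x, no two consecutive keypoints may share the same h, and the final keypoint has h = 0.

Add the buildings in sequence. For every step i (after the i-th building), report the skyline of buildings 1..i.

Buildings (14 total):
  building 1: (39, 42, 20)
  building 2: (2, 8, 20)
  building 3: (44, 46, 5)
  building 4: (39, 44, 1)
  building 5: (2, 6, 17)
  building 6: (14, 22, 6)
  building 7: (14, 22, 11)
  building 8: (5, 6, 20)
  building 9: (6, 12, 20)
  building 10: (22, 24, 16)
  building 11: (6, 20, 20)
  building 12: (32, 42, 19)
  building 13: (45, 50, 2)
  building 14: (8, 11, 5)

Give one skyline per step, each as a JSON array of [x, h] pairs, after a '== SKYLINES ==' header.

== SKYLINES ==
[[39,20],[42,0]]
[[2,20],[8,0],[39,20],[42,0]]
[[2,20],[8,0],[39,20],[42,0],[44,5],[46,0]]
[[2,20],[8,0],[39,20],[42,1],[44,5],[46,0]]
[[2,20],[8,0],[39,20],[42,1],[44,5],[46,0]]
[[2,20],[8,0],[14,6],[22,0],[39,20],[42,1],[44,5],[46,0]]
[[2,20],[8,0],[14,11],[22,0],[39,20],[42,1],[44,5],[46,0]]
[[2,20],[8,0],[14,11],[22,0],[39,20],[42,1],[44,5],[46,0]]
[[2,20],[12,0],[14,11],[22,0],[39,20],[42,1],[44,5],[46,0]]
[[2,20],[12,0],[14,11],[22,16],[24,0],[39,20],[42,1],[44,5],[46,0]]
[[2,20],[20,11],[22,16],[24,0],[39,20],[42,1],[44,5],[46,0]]
[[2,20],[20,11],[22,16],[24,0],[32,19],[39,20],[42,1],[44,5],[46,0]]
[[2,20],[20,11],[22,16],[24,0],[32,19],[39,20],[42,1],[44,5],[46,2],[50,0]]
[[2,20],[20,11],[22,16],[24,0],[32,19],[39,20],[42,1],[44,5],[46,2],[50,0]]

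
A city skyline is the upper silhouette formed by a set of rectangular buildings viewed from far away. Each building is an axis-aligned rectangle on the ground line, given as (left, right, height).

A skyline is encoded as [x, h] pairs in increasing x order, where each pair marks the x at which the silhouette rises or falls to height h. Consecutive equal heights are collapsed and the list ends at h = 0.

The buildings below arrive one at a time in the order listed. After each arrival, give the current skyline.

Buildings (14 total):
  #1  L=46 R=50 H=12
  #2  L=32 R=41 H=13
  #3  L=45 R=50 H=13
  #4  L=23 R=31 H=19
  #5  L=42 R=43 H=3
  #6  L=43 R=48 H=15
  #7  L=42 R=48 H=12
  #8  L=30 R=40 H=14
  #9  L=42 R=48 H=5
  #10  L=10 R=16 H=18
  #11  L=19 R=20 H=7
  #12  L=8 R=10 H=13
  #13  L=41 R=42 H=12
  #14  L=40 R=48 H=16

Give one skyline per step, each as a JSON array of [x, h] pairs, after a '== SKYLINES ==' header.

== SKYLINES ==
[[46,12],[50,0]]
[[32,13],[41,0],[46,12],[50,0]]
[[32,13],[41,0],[45,13],[50,0]]
[[23,19],[31,0],[32,13],[41,0],[45,13],[50,0]]
[[23,19],[31,0],[32,13],[41,0],[42,3],[43,0],[45,13],[50,0]]
[[23,19],[31,0],[32,13],[41,0],[42,3],[43,15],[48,13],[50,0]]
[[23,19],[31,0],[32,13],[41,0],[42,12],[43,15],[48,13],[50,0]]
[[23,19],[31,14],[40,13],[41,0],[42,12],[43,15],[48,13],[50,0]]
[[23,19],[31,14],[40,13],[41,0],[42,12],[43,15],[48,13],[50,0]]
[[10,18],[16,0],[23,19],[31,14],[40,13],[41,0],[42,12],[43,15],[48,13],[50,0]]
[[10,18],[16,0],[19,7],[20,0],[23,19],[31,14],[40,13],[41,0],[42,12],[43,15],[48,13],[50,0]]
[[8,13],[10,18],[16,0],[19,7],[20,0],[23,19],[31,14],[40,13],[41,0],[42,12],[43,15],[48,13],[50,0]]
[[8,13],[10,18],[16,0],[19,7],[20,0],[23,19],[31,14],[40,13],[41,12],[43,15],[48,13],[50,0]]
[[8,13],[10,18],[16,0],[19,7],[20,0],[23,19],[31,14],[40,16],[48,13],[50,0]]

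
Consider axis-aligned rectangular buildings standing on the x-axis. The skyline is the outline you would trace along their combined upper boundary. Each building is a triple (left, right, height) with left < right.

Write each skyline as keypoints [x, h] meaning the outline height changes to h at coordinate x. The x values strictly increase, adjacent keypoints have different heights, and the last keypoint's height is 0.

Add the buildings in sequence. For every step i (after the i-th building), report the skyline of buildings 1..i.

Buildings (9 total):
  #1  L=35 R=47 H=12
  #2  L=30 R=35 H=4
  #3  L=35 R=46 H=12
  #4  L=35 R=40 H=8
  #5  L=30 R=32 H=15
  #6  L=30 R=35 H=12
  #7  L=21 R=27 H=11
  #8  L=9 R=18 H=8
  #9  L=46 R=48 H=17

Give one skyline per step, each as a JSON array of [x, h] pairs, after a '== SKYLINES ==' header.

== SKYLINES ==
[[35,12],[47,0]]
[[30,4],[35,12],[47,0]]
[[30,4],[35,12],[47,0]]
[[30,4],[35,12],[47,0]]
[[30,15],[32,4],[35,12],[47,0]]
[[30,15],[32,12],[47,0]]
[[21,11],[27,0],[30,15],[32,12],[47,0]]
[[9,8],[18,0],[21,11],[27,0],[30,15],[32,12],[47,0]]
[[9,8],[18,0],[21,11],[27,0],[30,15],[32,12],[46,17],[48,0]]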